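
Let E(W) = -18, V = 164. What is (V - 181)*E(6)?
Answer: 306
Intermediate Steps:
(V - 181)*E(6) = (164 - 181)*(-18) = -17*(-18) = 306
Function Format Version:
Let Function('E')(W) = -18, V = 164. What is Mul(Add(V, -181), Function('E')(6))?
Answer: 306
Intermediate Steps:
Mul(Add(V, -181), Function('E')(6)) = Mul(Add(164, -181), -18) = Mul(-17, -18) = 306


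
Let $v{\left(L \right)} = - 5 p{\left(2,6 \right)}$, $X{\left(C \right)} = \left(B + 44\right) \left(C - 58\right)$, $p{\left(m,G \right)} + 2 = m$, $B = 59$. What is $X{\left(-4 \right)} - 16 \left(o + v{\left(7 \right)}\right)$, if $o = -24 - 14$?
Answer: $-5778$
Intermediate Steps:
$p{\left(m,G \right)} = -2 + m$
$X{\left(C \right)} = -5974 + 103 C$ ($X{\left(C \right)} = \left(59 + 44\right) \left(C - 58\right) = 103 \left(-58 + C\right) = -5974 + 103 C$)
$v{\left(L \right)} = 0$ ($v{\left(L \right)} = - 5 \left(-2 + 2\right) = \left(-5\right) 0 = 0$)
$o = -38$
$X{\left(-4 \right)} - 16 \left(o + v{\left(7 \right)}\right) = \left(-5974 + 103 \left(-4\right)\right) - 16 \left(-38 + 0\right) = \left(-5974 - 412\right) - -608 = -6386 + 608 = -5778$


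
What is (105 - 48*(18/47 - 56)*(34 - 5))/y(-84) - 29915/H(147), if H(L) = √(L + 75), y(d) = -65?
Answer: -3643623/3055 - 29915*√222/222 ≈ -3200.4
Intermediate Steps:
H(L) = √(75 + L)
(105 - 48*(18/47 - 56)*(34 - 5))/y(-84) - 29915/H(147) = (105 - 48*(18/47 - 56)*(34 - 5))/(-65) - 29915/√(75 + 147) = (105 - 48*(18*(1/47) - 56)*29)*(-1/65) - 29915*√222/222 = (105 - 48*(18/47 - 56)*29)*(-1/65) - 29915*√222/222 = (105 - (-125472)*29/47)*(-1/65) - 29915*√222/222 = (105 - 48*(-75806/47))*(-1/65) - 29915*√222/222 = (105 + 3638688/47)*(-1/65) - 29915*√222/222 = (3643623/47)*(-1/65) - 29915*√222/222 = -3643623/3055 - 29915*√222/222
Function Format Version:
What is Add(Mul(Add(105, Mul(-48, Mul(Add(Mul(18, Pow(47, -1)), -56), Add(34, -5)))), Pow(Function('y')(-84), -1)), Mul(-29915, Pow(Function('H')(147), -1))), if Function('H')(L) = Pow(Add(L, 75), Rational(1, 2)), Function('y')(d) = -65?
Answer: Add(Rational(-3643623, 3055), Mul(Rational(-29915, 222), Pow(222, Rational(1, 2)))) ≈ -3200.4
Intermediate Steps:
Function('H')(L) = Pow(Add(75, L), Rational(1, 2))
Add(Mul(Add(105, Mul(-48, Mul(Add(Mul(18, Pow(47, -1)), -56), Add(34, -5)))), Pow(Function('y')(-84), -1)), Mul(-29915, Pow(Function('H')(147), -1))) = Add(Mul(Add(105, Mul(-48, Mul(Add(Mul(18, Pow(47, -1)), -56), Add(34, -5)))), Pow(-65, -1)), Mul(-29915, Pow(Pow(Add(75, 147), Rational(1, 2)), -1))) = Add(Mul(Add(105, Mul(-48, Mul(Add(Mul(18, Rational(1, 47)), -56), 29))), Rational(-1, 65)), Mul(-29915, Pow(Pow(222, Rational(1, 2)), -1))) = Add(Mul(Add(105, Mul(-48, Mul(Add(Rational(18, 47), -56), 29))), Rational(-1, 65)), Mul(-29915, Mul(Rational(1, 222), Pow(222, Rational(1, 2))))) = Add(Mul(Add(105, Mul(-48, Mul(Rational(-2614, 47), 29))), Rational(-1, 65)), Mul(Rational(-29915, 222), Pow(222, Rational(1, 2)))) = Add(Mul(Add(105, Mul(-48, Rational(-75806, 47))), Rational(-1, 65)), Mul(Rational(-29915, 222), Pow(222, Rational(1, 2)))) = Add(Mul(Add(105, Rational(3638688, 47)), Rational(-1, 65)), Mul(Rational(-29915, 222), Pow(222, Rational(1, 2)))) = Add(Mul(Rational(3643623, 47), Rational(-1, 65)), Mul(Rational(-29915, 222), Pow(222, Rational(1, 2)))) = Add(Rational(-3643623, 3055), Mul(Rational(-29915, 222), Pow(222, Rational(1, 2))))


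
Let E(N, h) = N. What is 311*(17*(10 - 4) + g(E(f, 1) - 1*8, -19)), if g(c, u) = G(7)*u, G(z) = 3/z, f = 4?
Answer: 204327/7 ≈ 29190.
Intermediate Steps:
g(c, u) = 3*u/7 (g(c, u) = (3/7)*u = (3*(1/7))*u = 3*u/7)
311*(17*(10 - 4) + g(E(f, 1) - 1*8, -19)) = 311*(17*(10 - 4) + (3/7)*(-19)) = 311*(17*6 - 57/7) = 311*(102 - 57/7) = 311*(657/7) = 204327/7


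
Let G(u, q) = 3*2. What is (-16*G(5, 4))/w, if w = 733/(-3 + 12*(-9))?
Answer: 10656/733 ≈ 14.538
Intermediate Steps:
G(u, q) = 6
w = -733/111 (w = 733/(-3 - 108) = 733/(-111) = 733*(-1/111) = -733/111 ≈ -6.6036)
(-16*G(5, 4))/w = (-16*6)/(-733/111) = -96*(-111/733) = 10656/733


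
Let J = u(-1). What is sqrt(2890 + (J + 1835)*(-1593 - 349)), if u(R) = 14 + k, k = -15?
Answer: 19*I*sqrt(9858) ≈ 1886.5*I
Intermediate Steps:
u(R) = -1 (u(R) = 14 - 15 = -1)
J = -1
sqrt(2890 + (J + 1835)*(-1593 - 349)) = sqrt(2890 + (-1 + 1835)*(-1593 - 349)) = sqrt(2890 + 1834*(-1942)) = sqrt(2890 - 3561628) = sqrt(-3558738) = 19*I*sqrt(9858)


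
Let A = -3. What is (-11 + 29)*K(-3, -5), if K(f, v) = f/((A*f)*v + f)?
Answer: 9/8 ≈ 1.1250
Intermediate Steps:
K(f, v) = f/(f - 3*f*v) (K(f, v) = f/((-3*f)*v + f) = f/(-3*f*v + f) = f/(f - 3*f*v))
(-11 + 29)*K(-3, -5) = (-11 + 29)*(-1/(-1 + 3*(-5))) = 18*(-1/(-1 - 15)) = 18*(-1/(-16)) = 18*(-1*(-1/16)) = 18*(1/16) = 9/8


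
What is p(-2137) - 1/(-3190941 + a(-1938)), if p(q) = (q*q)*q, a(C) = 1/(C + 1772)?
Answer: -5169403464894055905/529696207 ≈ -9.7592e+9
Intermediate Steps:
a(C) = 1/(1772 + C)
p(q) = q³ (p(q) = q²*q = q³)
p(-2137) - 1/(-3190941 + a(-1938)) = (-2137)³ - 1/(-3190941 + 1/(1772 - 1938)) = -9759185353 - 1/(-3190941 + 1/(-166)) = -9759185353 - 1/(-3190941 - 1/166) = -9759185353 - 1/(-529696207/166) = -9759185353 - 1*(-166/529696207) = -9759185353 + 166/529696207 = -5169403464894055905/529696207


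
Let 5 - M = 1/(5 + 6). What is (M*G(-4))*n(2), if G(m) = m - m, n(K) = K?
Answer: 0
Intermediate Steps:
M = 54/11 (M = 5 - 1/(5 + 6) = 5 - 1/11 = 54/11 ≈ 4.9091)
G(m) = 0
(M*G(-4))*n(2) = ((54/11)*0)*2 = 0*2 = 0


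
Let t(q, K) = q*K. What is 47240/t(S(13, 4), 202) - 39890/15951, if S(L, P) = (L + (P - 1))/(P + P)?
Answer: 184352420/1611051 ≈ 114.43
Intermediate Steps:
S(L, P) = (-1 + L + P)/(2*P) (S(L, P) = (L + (-1 + P))/((2*P)) = (-1 + L + P)*(1/(2*P)) = (-1 + L + P)/(2*P))
t(q, K) = K*q
47240/t(S(13, 4), 202) - 39890/15951 = 47240/((202*((½)*(-1 + 13 + 4)/4))) - 39890/15951 = 47240/((202*((½)*(¼)*16))) - 39890*1/15951 = 47240/((202*2)) - 39890/15951 = 47240/404 - 39890/15951 = 47240*(1/404) - 39890/15951 = 11810/101 - 39890/15951 = 184352420/1611051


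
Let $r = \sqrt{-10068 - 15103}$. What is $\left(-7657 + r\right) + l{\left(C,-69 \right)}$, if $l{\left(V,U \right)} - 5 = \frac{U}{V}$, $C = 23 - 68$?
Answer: $- \frac{114757}{15} + i \sqrt{25171} \approx -7650.5 + 158.65 i$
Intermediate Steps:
$C = -45$
$l{\left(V,U \right)} = 5 + \frac{U}{V}$
$r = i \sqrt{25171}$ ($r = \sqrt{-25171} = i \sqrt{25171} \approx 158.65 i$)
$\left(-7657 + r\right) + l{\left(C,-69 \right)} = \left(-7657 + i \sqrt{25171}\right) + \left(5 - \frac{69}{-45}\right) = \left(-7657 + i \sqrt{25171}\right) + \left(5 - - \frac{23}{15}\right) = \left(-7657 + i \sqrt{25171}\right) + \left(5 + \frac{23}{15}\right) = \left(-7657 + i \sqrt{25171}\right) + \frac{98}{15} = - \frac{114757}{15} + i \sqrt{25171}$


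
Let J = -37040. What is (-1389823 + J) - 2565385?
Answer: -3992248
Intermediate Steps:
(-1389823 + J) - 2565385 = (-1389823 - 37040) - 2565385 = -1426863 - 2565385 = -3992248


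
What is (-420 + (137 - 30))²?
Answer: 97969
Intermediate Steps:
(-420 + (137 - 30))² = (-420 + 107)² = (-313)² = 97969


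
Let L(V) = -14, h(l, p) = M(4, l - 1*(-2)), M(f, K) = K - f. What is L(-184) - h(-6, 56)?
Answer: -6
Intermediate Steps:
h(l, p) = -2 + l (h(l, p) = (l - 1*(-2)) - 1*4 = (l + 2) - 4 = (2 + l) - 4 = -2 + l)
L(-184) - h(-6, 56) = -14 - (-2 - 6) = -14 - 1*(-8) = -14 + 8 = -6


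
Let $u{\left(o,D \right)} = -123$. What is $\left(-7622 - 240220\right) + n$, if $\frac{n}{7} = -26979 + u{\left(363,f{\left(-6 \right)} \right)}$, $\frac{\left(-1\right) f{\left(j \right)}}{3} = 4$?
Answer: $-437556$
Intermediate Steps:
$f{\left(j \right)} = -12$ ($f{\left(j \right)} = \left(-3\right) 4 = -12$)
$n = -189714$ ($n = 7 \left(-26979 - 123\right) = 7 \left(-27102\right) = -189714$)
$\left(-7622 - 240220\right) + n = \left(-7622 - 240220\right) - 189714 = -247842 - 189714 = -437556$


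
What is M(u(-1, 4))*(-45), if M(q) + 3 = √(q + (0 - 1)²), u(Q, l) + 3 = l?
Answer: 135 - 45*√2 ≈ 71.360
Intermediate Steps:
u(Q, l) = -3 + l
M(q) = -3 + √(1 + q) (M(q) = -3 + √(q + (0 - 1)²) = -3 + √(q + (-1)²) = -3 + √(q + 1) = -3 + √(1 + q))
M(u(-1, 4))*(-45) = (-3 + √(1 + (-3 + 4)))*(-45) = (-3 + √(1 + 1))*(-45) = (-3 + √2)*(-45) = 135 - 45*√2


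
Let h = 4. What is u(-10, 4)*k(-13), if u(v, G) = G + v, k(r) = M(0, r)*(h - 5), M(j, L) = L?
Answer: -78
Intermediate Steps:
k(r) = -r (k(r) = r*(4 - 5) = r*(-1) = -r)
u(-10, 4)*k(-13) = (4 - 10)*(-1*(-13)) = -6*13 = -78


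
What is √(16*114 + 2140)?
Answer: 2*√991 ≈ 62.960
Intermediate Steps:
√(16*114 + 2140) = √(1824 + 2140) = √3964 = 2*√991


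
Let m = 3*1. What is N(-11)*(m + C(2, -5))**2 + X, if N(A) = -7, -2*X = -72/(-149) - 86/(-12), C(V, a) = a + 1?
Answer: -19355/1788 ≈ -10.825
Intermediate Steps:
C(V, a) = 1 + a
X = -6839/1788 (X = -(-72/(-149) - 86/(-12))/2 = -(-72*(-1/149) - 86*(-1/12))/2 = -(72/149 + 43/6)/2 = -1/2*6839/894 = -6839/1788 ≈ -3.8249)
m = 3
N(-11)*(m + C(2, -5))**2 + X = -7*(3 + (1 - 5))**2 - 6839/1788 = -7*(3 - 4)**2 - 6839/1788 = -7*(-1)**2 - 6839/1788 = -7*1 - 6839/1788 = -7 - 6839/1788 = -19355/1788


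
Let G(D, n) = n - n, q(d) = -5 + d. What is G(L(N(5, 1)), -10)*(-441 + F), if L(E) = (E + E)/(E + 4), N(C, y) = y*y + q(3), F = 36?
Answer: 0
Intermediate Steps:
N(C, y) = -2 + y² (N(C, y) = y*y + (-5 + 3) = y² - 2 = -2 + y²)
L(E) = 2*E/(4 + E) (L(E) = (2*E)/(4 + E) = 2*E/(4 + E))
G(D, n) = 0
G(L(N(5, 1)), -10)*(-441 + F) = 0*(-441 + 36) = 0*(-405) = 0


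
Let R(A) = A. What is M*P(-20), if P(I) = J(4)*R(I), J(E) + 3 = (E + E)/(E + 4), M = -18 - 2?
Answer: -800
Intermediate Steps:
M = -20
J(E) = -3 + 2*E/(4 + E) (J(E) = -3 + (E + E)/(E + 4) = -3 + (2*E)/(4 + E) = -3 + 2*E/(4 + E))
P(I) = -2*I (P(I) = ((-12 - 1*4)/(4 + 4))*I = ((-12 - 4)/8)*I = ((1/8)*(-16))*I = -2*I)
M*P(-20) = -(-40)*(-20) = -20*40 = -800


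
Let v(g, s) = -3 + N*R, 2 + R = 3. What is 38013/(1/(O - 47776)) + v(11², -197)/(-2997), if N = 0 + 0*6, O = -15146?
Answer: -2389462132013/999 ≈ -2.3919e+9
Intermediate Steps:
R = 1 (R = -2 + 3 = 1)
N = 0 (N = 0 + 0 = 0)
v(g, s) = -3 (v(g, s) = -3 + 0*1 = -3 + 0 = -3)
38013/(1/(O - 47776)) + v(11², -197)/(-2997) = 38013/(1/(-15146 - 47776)) - 3/(-2997) = 38013/(1/(-62922)) - 3*(-1/2997) = 38013/(-1/62922) + 1/999 = 38013*(-62922) + 1/999 = -2391853986 + 1/999 = -2389462132013/999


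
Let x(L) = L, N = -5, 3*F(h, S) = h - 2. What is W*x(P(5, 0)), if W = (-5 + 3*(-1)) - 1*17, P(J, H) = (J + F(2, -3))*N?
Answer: 625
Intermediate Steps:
F(h, S) = -⅔ + h/3 (F(h, S) = (h - 2)/3 = (-2 + h)/3 = -⅔ + h/3)
P(J, H) = -5*J (P(J, H) = (J + (-⅔ + (⅓)*2))*(-5) = (J + (-⅔ + ⅔))*(-5) = (J + 0)*(-5) = J*(-5) = -5*J)
W = -25 (W = (-5 - 3) - 17 = -8 - 17 = -25)
W*x(P(5, 0)) = -(-125)*5 = -25*(-25) = 625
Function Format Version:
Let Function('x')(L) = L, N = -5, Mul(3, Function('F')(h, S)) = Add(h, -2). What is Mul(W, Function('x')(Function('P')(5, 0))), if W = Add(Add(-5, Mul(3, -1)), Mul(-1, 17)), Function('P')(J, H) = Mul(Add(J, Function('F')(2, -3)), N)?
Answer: 625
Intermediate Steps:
Function('F')(h, S) = Add(Rational(-2, 3), Mul(Rational(1, 3), h)) (Function('F')(h, S) = Mul(Rational(1, 3), Add(h, -2)) = Mul(Rational(1, 3), Add(-2, h)) = Add(Rational(-2, 3), Mul(Rational(1, 3), h)))
Function('P')(J, H) = Mul(-5, J) (Function('P')(J, H) = Mul(Add(J, Add(Rational(-2, 3), Mul(Rational(1, 3), 2))), -5) = Mul(Add(J, Add(Rational(-2, 3), Rational(2, 3))), -5) = Mul(Add(J, 0), -5) = Mul(J, -5) = Mul(-5, J))
W = -25 (W = Add(Add(-5, -3), -17) = Add(-8, -17) = -25)
Mul(W, Function('x')(Function('P')(5, 0))) = Mul(-25, Mul(-5, 5)) = Mul(-25, -25) = 625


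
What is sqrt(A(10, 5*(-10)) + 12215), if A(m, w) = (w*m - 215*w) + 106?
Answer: sqrt(22571) ≈ 150.24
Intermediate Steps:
A(m, w) = 106 - 215*w + m*w (A(m, w) = (m*w - 215*w) + 106 = (-215*w + m*w) + 106 = 106 - 215*w + m*w)
sqrt(A(10, 5*(-10)) + 12215) = sqrt((106 - 1075*(-10) + 10*(5*(-10))) + 12215) = sqrt((106 - 215*(-50) + 10*(-50)) + 12215) = sqrt((106 + 10750 - 500) + 12215) = sqrt(10356 + 12215) = sqrt(22571)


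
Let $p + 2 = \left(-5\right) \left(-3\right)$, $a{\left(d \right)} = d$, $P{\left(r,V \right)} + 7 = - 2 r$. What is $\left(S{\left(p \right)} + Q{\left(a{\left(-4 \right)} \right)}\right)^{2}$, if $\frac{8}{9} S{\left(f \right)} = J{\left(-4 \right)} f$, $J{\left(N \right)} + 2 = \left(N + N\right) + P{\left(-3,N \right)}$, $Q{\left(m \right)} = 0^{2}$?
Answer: $\frac{1656369}{64} \approx 25881.0$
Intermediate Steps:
$P{\left(r,V \right)} = -7 - 2 r$
$Q{\left(m \right)} = 0$
$J{\left(N \right)} = -3 + 2 N$ ($J{\left(N \right)} = -2 + \left(\left(N + N\right) - 1\right) = -2 + \left(2 N + \left(-7 + 6\right)\right) = -2 + \left(2 N - 1\right) = -2 + \left(-1 + 2 N\right) = -3 + 2 N$)
$p = 13$ ($p = -2 - -15 = -2 + 15 = 13$)
$S{\left(f \right)} = - \frac{99 f}{8}$ ($S{\left(f \right)} = \frac{9 \left(-3 + 2 \left(-4\right)\right) f}{8} = \frac{9 \left(-3 - 8\right) f}{8} = \frac{9 \left(- 11 f\right)}{8} = - \frac{99 f}{8}$)
$\left(S{\left(p \right)} + Q{\left(a{\left(-4 \right)} \right)}\right)^{2} = \left(\left(- \frac{99}{8}\right) 13 + 0\right)^{2} = \left(- \frac{1287}{8} + 0\right)^{2} = \left(- \frac{1287}{8}\right)^{2} = \frac{1656369}{64}$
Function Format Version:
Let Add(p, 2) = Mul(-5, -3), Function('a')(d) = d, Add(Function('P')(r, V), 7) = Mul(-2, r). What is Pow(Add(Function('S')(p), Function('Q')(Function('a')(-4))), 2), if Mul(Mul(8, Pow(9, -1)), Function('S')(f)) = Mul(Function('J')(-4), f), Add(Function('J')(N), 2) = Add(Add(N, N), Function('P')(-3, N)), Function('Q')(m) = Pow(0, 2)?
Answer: Rational(1656369, 64) ≈ 25881.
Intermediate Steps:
Function('P')(r, V) = Add(-7, Mul(-2, r))
Function('Q')(m) = 0
Function('J')(N) = Add(-3, Mul(2, N)) (Function('J')(N) = Add(-2, Add(Add(N, N), Add(-7, Mul(-2, -3)))) = Add(-2, Add(Mul(2, N), Add(-7, 6))) = Add(-2, Add(Mul(2, N), -1)) = Add(-2, Add(-1, Mul(2, N))) = Add(-3, Mul(2, N)))
p = 13 (p = Add(-2, Mul(-5, -3)) = Add(-2, 15) = 13)
Function('S')(f) = Mul(Rational(-99, 8), f) (Function('S')(f) = Mul(Rational(9, 8), Mul(Add(-3, Mul(2, -4)), f)) = Mul(Rational(9, 8), Mul(Add(-3, -8), f)) = Mul(Rational(9, 8), Mul(-11, f)) = Mul(Rational(-99, 8), f))
Pow(Add(Function('S')(p), Function('Q')(Function('a')(-4))), 2) = Pow(Add(Mul(Rational(-99, 8), 13), 0), 2) = Pow(Add(Rational(-1287, 8), 0), 2) = Pow(Rational(-1287, 8), 2) = Rational(1656369, 64)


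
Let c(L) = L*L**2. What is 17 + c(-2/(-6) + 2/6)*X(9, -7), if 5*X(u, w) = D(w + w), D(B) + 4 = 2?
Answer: 2279/135 ≈ 16.881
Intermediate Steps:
D(B) = -2 (D(B) = -4 + 2 = -2)
X(u, w) = -2/5 (X(u, w) = (1/5)*(-2) = -2/5)
c(L) = L**3
17 + c(-2/(-6) + 2/6)*X(9, -7) = 17 + (-2/(-6) + 2/6)**3*(-2/5) = 17 + (-2*(-1/6) + 2*(1/6))**3*(-2/5) = 17 + (1/3 + 1/3)**3*(-2/5) = 17 + (2/3)**3*(-2/5) = 17 + (8/27)*(-2/5) = 17 - 16/135 = 2279/135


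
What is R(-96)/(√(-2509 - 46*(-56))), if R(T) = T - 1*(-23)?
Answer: -73*√67/67 ≈ -8.9184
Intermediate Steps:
R(T) = 23 + T (R(T) = T + 23 = 23 + T)
R(-96)/(√(-2509 - 46*(-56))) = (23 - 96)/(√(-2509 - 46*(-56))) = -73/√(-2509 + 2576) = -73*√67/67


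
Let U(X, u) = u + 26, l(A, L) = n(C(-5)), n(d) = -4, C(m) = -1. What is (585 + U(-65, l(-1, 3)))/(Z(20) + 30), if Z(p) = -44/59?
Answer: 35813/1726 ≈ 20.749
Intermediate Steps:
l(A, L) = -4
U(X, u) = 26 + u
Z(p) = -44/59 (Z(p) = -44*1/59 = -44/59)
(585 + U(-65, l(-1, 3)))/(Z(20) + 30) = (585 + (26 - 4))/(-44/59 + 30) = (585 + 22)/(1726/59) = 607*(59/1726) = 35813/1726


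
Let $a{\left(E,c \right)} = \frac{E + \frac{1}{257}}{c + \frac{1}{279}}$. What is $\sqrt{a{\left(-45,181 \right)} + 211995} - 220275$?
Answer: $-220275 + \frac{3 \sqrt{9919084976785390}}{648925} \approx -2.1981 \cdot 10^{5}$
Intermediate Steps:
$a{\left(E,c \right)} = \frac{\frac{1}{257} + E}{\frac{1}{279} + c}$ ($a{\left(E,c \right)} = \frac{E + \frac{1}{257}}{c + \frac{1}{279}} = \frac{\frac{1}{257} + E}{\frac{1}{279} + c}$)
$\sqrt{a{\left(-45,181 \right)} + 211995} - 220275 = \sqrt{\frac{279 \left(1 + 257 \left(-45\right)\right)}{257 \left(1 + 279 \cdot 181\right)} + 211995} - 220275 = \sqrt{\frac{279 \left(1 - 11565\right)}{257 \left(1 + 50499\right)} + 211995} - 220275 = \sqrt{\frac{279}{257} \cdot \frac{1}{50500} \left(-11564\right) + 211995} - 220275 = \sqrt{- \frac{806589}{3244625} + 211995} - 220275 = \sqrt{\frac{687843470286}{3244625}} - 220275 = \frac{3 \sqrt{9919084976785390}}{648925} - 220275 = -220275 + \frac{3 \sqrt{9919084976785390}}{648925}$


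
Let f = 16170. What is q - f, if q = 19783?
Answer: 3613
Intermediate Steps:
q - f = 19783 - 1*16170 = 19783 - 16170 = 3613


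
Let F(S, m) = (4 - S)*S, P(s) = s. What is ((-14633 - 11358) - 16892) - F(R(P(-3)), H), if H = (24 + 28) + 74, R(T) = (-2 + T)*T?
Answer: -42718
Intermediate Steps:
R(T) = T*(-2 + T)
H = 126 (H = 52 + 74 = 126)
F(S, m) = S*(4 - S)
((-14633 - 11358) - 16892) - F(R(P(-3)), H) = ((-14633 - 11358) - 16892) - (-3*(-2 - 3))*(4 - (-3)*(-2 - 3)) = (-25991 - 16892) - (-3*(-5))*(4 - (-3)*(-5)) = -42883 - 15*(4 - 1*15) = -42883 - 15*(4 - 15) = -42883 - 15*(-11) = -42883 - 1*(-165) = -42883 + 165 = -42718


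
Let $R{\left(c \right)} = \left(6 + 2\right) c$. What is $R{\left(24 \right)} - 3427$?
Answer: $-3235$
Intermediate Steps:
$R{\left(c \right)} = 8 c$
$R{\left(24 \right)} - 3427 = 8 \cdot 24 - 3427 = 192 - 3427 = -3235$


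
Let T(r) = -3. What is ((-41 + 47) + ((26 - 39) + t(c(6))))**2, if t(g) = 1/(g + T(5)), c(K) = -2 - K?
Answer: 6084/121 ≈ 50.281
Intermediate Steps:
t(g) = 1/(-3 + g) (t(g) = 1/(g - 3) = 1/(-3 + g))
((-41 + 47) + ((26 - 39) + t(c(6))))**2 = ((-41 + 47) + ((26 - 39) + 1/(-3 + (-2 - 1*6))))**2 = (6 + (-13 + 1/(-3 + (-2 - 6))))**2 = (6 + (-13 + 1/(-3 - 8)))**2 = (6 + (-13 + 1/(-11)))**2 = (6 + (-13 - 1/11))**2 = (6 - 144/11)**2 = (-78/11)**2 = 6084/121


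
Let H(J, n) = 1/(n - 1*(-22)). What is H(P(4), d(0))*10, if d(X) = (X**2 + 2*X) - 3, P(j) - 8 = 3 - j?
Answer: 10/19 ≈ 0.52632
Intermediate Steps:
P(j) = 11 - j (P(j) = 8 + (3 - j) = 11 - j)
d(X) = -3 + X**2 + 2*X
H(J, n) = 1/(22 + n) (H(J, n) = 1/(n + 22) = 1/(22 + n))
H(P(4), d(0))*10 = 10/(22 + (-3 + 0**2 + 2*0)) = 10/(22 + (-3 + 0 + 0)) = 10/(22 - 3) = 10/19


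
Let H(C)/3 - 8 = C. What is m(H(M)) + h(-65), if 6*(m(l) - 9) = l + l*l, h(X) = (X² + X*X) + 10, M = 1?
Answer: 8595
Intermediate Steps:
H(C) = 24 + 3*C
h(X) = 10 + 2*X² (h(X) = (X² + X²) + 10 = 2*X² + 10 = 10 + 2*X²)
m(l) = 9 + l/6 + l²/6 (m(l) = 9 + (l + l*l)/6 = 9 + (l + l²)/6 = 9 + (l/6 + l²/6) = 9 + l/6 + l²/6)
m(H(M)) + h(-65) = (9 + (24 + 3*1)/6 + (24 + 3*1)²/6) + (10 + 2*(-65)²) = (9 + (24 + 3)/6 + (24 + 3)²/6) + (10 + 2*4225) = (9 + (⅙)*27 + (⅙)*27²) + (10 + 8450) = (9 + 9/2 + (⅙)*729) + 8460 = (9 + 9/2 + 243/2) + 8460 = 135 + 8460 = 8595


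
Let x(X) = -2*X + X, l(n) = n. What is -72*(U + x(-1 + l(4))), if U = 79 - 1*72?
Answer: -288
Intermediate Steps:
U = 7 (U = 79 - 72 = 7)
x(X) = -X
-72*(U + x(-1 + l(4))) = -72*(7 - (-1 + 4)) = -72*(7 - 1*3) = -72*(7 - 3) = -72*4 = -288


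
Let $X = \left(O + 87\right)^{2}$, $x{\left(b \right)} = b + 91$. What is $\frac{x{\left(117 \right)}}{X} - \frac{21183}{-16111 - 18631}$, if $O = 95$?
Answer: $\frac{13632539}{22130654} \approx 0.616$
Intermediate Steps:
$x{\left(b \right)} = 91 + b$
$X = 33124$ ($X = \left(95 + 87\right)^{2} = 182^{2} = 33124$)
$\frac{x{\left(117 \right)}}{X} - \frac{21183}{-16111 - 18631} = \frac{91 + 117}{33124} - \frac{21183}{-16111 - 18631} = 208 \cdot \frac{1}{33124} - \frac{21183}{-34742} = \frac{4}{637} - - \frac{21183}{34742} = \frac{4}{637} + \frac{21183}{34742} = \frac{13632539}{22130654}$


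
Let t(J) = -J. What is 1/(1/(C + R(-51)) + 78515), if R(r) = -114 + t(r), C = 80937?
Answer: 80874/6349822111 ≈ 1.2736e-5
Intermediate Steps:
R(r) = -114 - r
1/(1/(C + R(-51)) + 78515) = 1/(1/(80937 + (-114 - 1*(-51))) + 78515) = 1/(1/(80937 + (-114 + 51)) + 78515) = 1/(1/(80937 - 63) + 78515) = 1/(1/80874 + 78515) = 1/(6349822111/80874) = 80874/6349822111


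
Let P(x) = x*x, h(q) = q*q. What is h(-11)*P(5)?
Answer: 3025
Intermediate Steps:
h(q) = q²
P(x) = x²
h(-11)*P(5) = (-11)²*5² = 121*25 = 3025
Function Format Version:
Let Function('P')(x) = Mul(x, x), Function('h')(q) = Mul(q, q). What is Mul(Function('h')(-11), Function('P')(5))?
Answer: 3025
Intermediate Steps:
Function('h')(q) = Pow(q, 2)
Function('P')(x) = Pow(x, 2)
Mul(Function('h')(-11), Function('P')(5)) = Mul(Pow(-11, 2), Pow(5, 2)) = Mul(121, 25) = 3025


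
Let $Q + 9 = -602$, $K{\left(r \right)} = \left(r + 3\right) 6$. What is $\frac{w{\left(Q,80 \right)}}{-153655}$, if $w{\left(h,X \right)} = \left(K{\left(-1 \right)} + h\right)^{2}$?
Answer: $- \frac{358801}{153655} \approx -2.3351$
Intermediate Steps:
$K{\left(r \right)} = 18 + 6 r$ ($K{\left(r \right)} = \left(3 + r\right) 6 = 18 + 6 r$)
$Q = -611$ ($Q = -9 - 602 = -611$)
$w{\left(h,X \right)} = \left(12 + h\right)^{2}$ ($w{\left(h,X \right)} = \left(\left(18 + 6 \left(-1\right)\right) + h\right)^{2} = \left(\left(18 - 6\right) + h\right)^{2} = \left(12 + h\right)^{2}$)
$\frac{w{\left(Q,80 \right)}}{-153655} = \frac{\left(12 - 611\right)^{2}}{-153655} = \left(-599\right)^{2} \left(- \frac{1}{153655}\right) = 358801 \left(- \frac{1}{153655}\right) = - \frac{358801}{153655}$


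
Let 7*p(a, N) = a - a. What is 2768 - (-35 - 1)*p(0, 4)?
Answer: 2768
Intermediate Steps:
p(a, N) = 0 (p(a, N) = (a - a)/7 = (⅐)*0 = 0)
2768 - (-35 - 1)*p(0, 4) = 2768 - (-35 - 1)*0 = 2768 - (-36)*0 = 2768 - 1*0 = 2768 + 0 = 2768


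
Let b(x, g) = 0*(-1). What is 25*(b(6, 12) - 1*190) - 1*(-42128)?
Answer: 37378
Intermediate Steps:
b(x, g) = 0
25*(b(6, 12) - 1*190) - 1*(-42128) = 25*(0 - 1*190) - 1*(-42128) = 25*(0 - 190) + 42128 = 25*(-190) + 42128 = -4750 + 42128 = 37378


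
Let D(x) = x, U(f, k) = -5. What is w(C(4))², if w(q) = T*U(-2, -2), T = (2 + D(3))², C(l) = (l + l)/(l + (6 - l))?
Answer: 15625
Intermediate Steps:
C(l) = l/3 (C(l) = (2*l)/6 = (2*l)*(⅙) = l/3)
T = 25 (T = (2 + 3)² = 5² = 25)
w(q) = -125 (w(q) = 25*(-5) = -125)
w(C(4))² = (-125)² = 15625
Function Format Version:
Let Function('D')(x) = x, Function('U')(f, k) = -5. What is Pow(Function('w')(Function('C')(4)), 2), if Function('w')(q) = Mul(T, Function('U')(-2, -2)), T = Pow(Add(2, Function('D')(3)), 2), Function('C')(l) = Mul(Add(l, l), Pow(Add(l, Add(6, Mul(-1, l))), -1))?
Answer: 15625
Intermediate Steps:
Function('C')(l) = Mul(Rational(1, 3), l) (Function('C')(l) = Mul(Mul(2, l), Pow(6, -1)) = Mul(Mul(2, l), Rational(1, 6)) = Mul(Rational(1, 3), l))
T = 25 (T = Pow(Add(2, 3), 2) = Pow(5, 2) = 25)
Function('w')(q) = -125 (Function('w')(q) = Mul(25, -5) = -125)
Pow(Function('w')(Function('C')(4)), 2) = Pow(-125, 2) = 15625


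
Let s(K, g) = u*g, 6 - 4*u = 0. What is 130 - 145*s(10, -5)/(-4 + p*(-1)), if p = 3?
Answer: -355/14 ≈ -25.357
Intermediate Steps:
u = 3/2 (u = 3/2 - ¼*0 = 3/2 + 0 = 3/2 ≈ 1.5000)
s(K, g) = 3*g/2
130 - 145*s(10, -5)/(-4 + p*(-1)) = 130 - 145*(3/2)*(-5)/(-4 + 3*(-1)) = 130 - (-2175)/(2*(-4 - 3)) = 130 - (-2175)/(2*(-7)) = 130 - (-2175)*(-1)/(2*7) = 130 - 145*15/14 = 130 - 2175/14 = -355/14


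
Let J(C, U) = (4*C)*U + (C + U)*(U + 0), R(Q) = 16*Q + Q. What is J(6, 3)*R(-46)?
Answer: -77418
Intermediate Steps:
R(Q) = 17*Q
J(C, U) = U*(C + U) + 4*C*U (J(C, U) = 4*C*U + (C + U)*U = 4*C*U + U*(C + U) = U*(C + U) + 4*C*U)
J(6, 3)*R(-46) = (3*(3 + 5*6))*(17*(-46)) = (3*(3 + 30))*(-782) = (3*33)*(-782) = 99*(-782) = -77418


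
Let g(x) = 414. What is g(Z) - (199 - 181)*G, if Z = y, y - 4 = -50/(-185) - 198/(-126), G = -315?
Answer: 6084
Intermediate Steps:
y = 1513/259 (y = 4 + (-50/(-185) - 198/(-126)) = 4 + (-50*(-1/185) - 198*(-1/126)) = 4 + (10/37 + 11/7) = 4 + 477/259 = 1513/259 ≈ 5.8417)
Z = 1513/259 ≈ 5.8417
g(Z) - (199 - 181)*G = 414 - (199 - 181)*(-315) = 414 - 18*(-315) = 414 - 1*(-5670) = 414 + 5670 = 6084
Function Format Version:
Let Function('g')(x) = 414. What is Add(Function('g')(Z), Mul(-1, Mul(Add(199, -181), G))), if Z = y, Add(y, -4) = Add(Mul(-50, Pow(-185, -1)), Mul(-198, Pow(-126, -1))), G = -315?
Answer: 6084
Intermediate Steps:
y = Rational(1513, 259) (y = Add(4, Add(Mul(-50, Pow(-185, -1)), Mul(-198, Pow(-126, -1)))) = Add(4, Add(Mul(-50, Rational(-1, 185)), Mul(-198, Rational(-1, 126)))) = Add(4, Add(Rational(10, 37), Rational(11, 7))) = Add(4, Rational(477, 259)) = Rational(1513, 259) ≈ 5.8417)
Z = Rational(1513, 259) ≈ 5.8417
Add(Function('g')(Z), Mul(-1, Mul(Add(199, -181), G))) = Add(414, Mul(-1, Mul(Add(199, -181), -315))) = Add(414, Mul(-1, Mul(18, -315))) = Add(414, Mul(-1, -5670)) = Add(414, 5670) = 6084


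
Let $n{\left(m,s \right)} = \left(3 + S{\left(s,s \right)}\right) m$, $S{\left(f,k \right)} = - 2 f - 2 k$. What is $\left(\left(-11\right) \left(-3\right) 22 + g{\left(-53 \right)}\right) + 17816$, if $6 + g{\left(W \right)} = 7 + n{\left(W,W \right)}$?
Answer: $7148$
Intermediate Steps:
$n{\left(m,s \right)} = m \left(3 - 4 s\right)$ ($n{\left(m,s \right)} = \left(3 - 4 s\right) m = m \left(3 - 4 s\right)$)
$g{\left(W \right)} = 1 + W \left(3 - 4 W\right)$ ($g{\left(W \right)} = -6 + \left(7 + W \left(3 - 4 W\right)\right) = 1 + W \left(3 - 4 W\right)$)
$\left(\left(-11\right) \left(-3\right) 22 + g{\left(-53 \right)}\right) + 17816 = \left(\left(-11\right) \left(-3\right) 22 + \left(1 - 53 \left(3 - -212\right)\right)\right) + 17816 = \left(33 \cdot 22 + \left(1 - 53 \left(3 + 212\right)\right)\right) + 17816 = \left(726 + \left(1 - 11395\right)\right) + 17816 = \left(726 - 11394\right) + 17816 = -10668 + 17816 = 7148$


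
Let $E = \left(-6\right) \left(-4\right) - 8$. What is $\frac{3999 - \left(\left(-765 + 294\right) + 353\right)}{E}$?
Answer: $\frac{4117}{16} \approx 257.31$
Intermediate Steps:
$E = 16$ ($E = 24 - 8 = 16$)
$\frac{3999 - \left(\left(-765 + 294\right) + 353\right)}{E} = \frac{3999 - \left(\left(-765 + 294\right) + 353\right)}{16} = \left(3999 - \left(-471 + 353\right)\right) \frac{1}{16} = \left(3999 - -118\right) \frac{1}{16} = \left(3999 + 118\right) \frac{1}{16} = 4117 \cdot \frac{1}{16} = \frac{4117}{16}$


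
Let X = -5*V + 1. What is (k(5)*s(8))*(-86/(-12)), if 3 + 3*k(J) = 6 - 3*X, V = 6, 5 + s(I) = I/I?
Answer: -860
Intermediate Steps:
s(I) = -4 (s(I) = -5 + I/I = -5 + 1 = -4)
X = -29 (X = -5*6 + 1 = -30 + 1 = -29)
k(J) = 30 (k(J) = -1 + (6 - 3*(-29))/3 = -1 + (6 + 87)/3 = -1 + (⅓)*93 = -1 + 31 = 30)
(k(5)*s(8))*(-86/(-12)) = (30*(-4))*(-86/(-12)) = -(-10320)*(-1)/12 = -120*43/6 = -860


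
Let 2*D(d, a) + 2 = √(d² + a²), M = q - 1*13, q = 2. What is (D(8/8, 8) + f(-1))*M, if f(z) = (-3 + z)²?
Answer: -165 - 11*√65/2 ≈ -209.34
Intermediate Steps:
M = -11 (M = 2 - 1*13 = 2 - 13 = -11)
D(d, a) = -1 + √(a² + d²)/2 (D(d, a) = -1 + √(d² + a²)/2 = -1 + √(a² + d²)/2)
(D(8/8, 8) + f(-1))*M = ((-1 + √(8² + (8/8)²)/2) + (-3 - 1)²)*(-11) = ((-1 + √(64 + (8*(⅛))²)/2) + (-4)²)*(-11) = ((-1 + √(64 + 1²)/2) + 16)*(-11) = ((-1 + √(64 + 1)/2) + 16)*(-11) = ((-1 + √65/2) + 16)*(-11) = (15 + √65/2)*(-11) = -165 - 11*√65/2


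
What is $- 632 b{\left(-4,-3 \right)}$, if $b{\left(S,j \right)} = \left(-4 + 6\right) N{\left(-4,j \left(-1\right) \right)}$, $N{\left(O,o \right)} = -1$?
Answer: $1264$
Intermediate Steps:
$b{\left(S,j \right)} = -2$ ($b{\left(S,j \right)} = \left(-4 + 6\right) \left(-1\right) = 2 \left(-1\right) = -2$)
$- 632 b{\left(-4,-3 \right)} = \left(-632\right) \left(-2\right) = 1264$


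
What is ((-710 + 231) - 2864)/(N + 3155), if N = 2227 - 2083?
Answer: -3343/3299 ≈ -1.0133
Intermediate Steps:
N = 144
((-710 + 231) - 2864)/(N + 3155) = ((-710 + 231) - 2864)/(144 + 3155) = (-479 - 2864)/3299 = -3343*1/3299 = -3343/3299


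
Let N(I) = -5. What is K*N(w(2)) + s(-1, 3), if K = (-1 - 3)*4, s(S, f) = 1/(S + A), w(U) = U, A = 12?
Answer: 881/11 ≈ 80.091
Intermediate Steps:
s(S, f) = 1/(12 + S) (s(S, f) = 1/(S + 12) = 1/(12 + S))
K = -16 (K = -4*4 = -16)
K*N(w(2)) + s(-1, 3) = -16*(-5) + 1/(12 - 1) = 80 + 1/11 = 881/11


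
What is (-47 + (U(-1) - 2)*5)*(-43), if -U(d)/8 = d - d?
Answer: 2451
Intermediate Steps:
U(d) = 0 (U(d) = -8*(d - d) = -8*0 = 0)
(-47 + (U(-1) - 2)*5)*(-43) = (-47 + (0 - 2)*5)*(-43) = (-47 - 2*5)*(-43) = (-47 - 10)*(-43) = -57*(-43) = 2451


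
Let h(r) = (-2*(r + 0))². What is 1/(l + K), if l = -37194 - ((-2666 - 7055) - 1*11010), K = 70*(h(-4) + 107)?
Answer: -1/4493 ≈ -0.00022257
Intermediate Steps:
h(r) = 4*r² (h(r) = (-2*r)² = 4*r²)
K = 11970 (K = 70*(4*(-4)² + 107) = 70*(4*16 + 107) = 70*(64 + 107) = 70*171 = 11970)
l = -16463 (l = -37194 - (-9721 - 11010) = -37194 - 1*(-20731) = -37194 + 20731 = -16463)
1/(l + K) = 1/(-16463 + 11970) = 1/(-4493) = -1/4493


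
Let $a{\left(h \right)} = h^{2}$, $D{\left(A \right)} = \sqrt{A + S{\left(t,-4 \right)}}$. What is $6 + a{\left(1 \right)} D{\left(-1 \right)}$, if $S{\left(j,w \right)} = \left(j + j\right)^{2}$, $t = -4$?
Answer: $6 + 3 \sqrt{7} \approx 13.937$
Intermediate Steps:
$S{\left(j,w \right)} = 4 j^{2}$ ($S{\left(j,w \right)} = \left(2 j\right)^{2} = 4 j^{2}$)
$D{\left(A \right)} = \sqrt{64 + A}$ ($D{\left(A \right)} = \sqrt{A + 4 \left(-4\right)^{2}} = \sqrt{A + 4 \cdot 16} = \sqrt{A + 64} = \sqrt{64 + A}$)
$6 + a{\left(1 \right)} D{\left(-1 \right)} = 6 + 1^{2} \sqrt{64 - 1} = 6 + 1 \sqrt{63} = 6 + 1 \cdot 3 \sqrt{7} = 6 + 3 \sqrt{7}$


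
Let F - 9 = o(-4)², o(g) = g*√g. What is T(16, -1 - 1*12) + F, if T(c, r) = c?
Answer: -39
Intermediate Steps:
o(g) = g^(3/2)
F = -55 (F = 9 + ((-4)^(3/2))² = 9 + (-8*I)² = 9 - 64 = -55)
T(16, -1 - 1*12) + F = 16 - 55 = -39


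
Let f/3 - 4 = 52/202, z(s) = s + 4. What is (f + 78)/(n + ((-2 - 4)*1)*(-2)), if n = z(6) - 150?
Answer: -573/808 ≈ -0.70916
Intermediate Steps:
z(s) = 4 + s
f = 1290/101 (f = 12 + 3*(52/202) = 12 + 3*(52*(1/202)) = 12 + 3*(26/101) = 12 + 78/101 = 1290/101 ≈ 12.772)
n = -140 (n = (4 + 6) - 150 = 10 - 150 = -140)
(f + 78)/(n + ((-2 - 4)*1)*(-2)) = (1290/101 + 78)/(-140 + ((-2 - 4)*1)*(-2)) = 9168/(101*(-140 - 6*1*(-2))) = 9168/(101*(-140 - 6*(-2))) = 9168/(101*(-140 + 12)) = (9168/101)/(-128) = (9168/101)*(-1/128) = -573/808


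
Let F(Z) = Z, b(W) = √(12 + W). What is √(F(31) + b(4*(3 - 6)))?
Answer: √31 ≈ 5.5678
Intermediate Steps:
√(F(31) + b(4*(3 - 6))) = √(31 + √(12 + 4*(3 - 6))) = √(31 + √(12 + 4*(-3))) = √(31 + √(12 - 12)) = √(31 + √0) = √(31 + 0) = √31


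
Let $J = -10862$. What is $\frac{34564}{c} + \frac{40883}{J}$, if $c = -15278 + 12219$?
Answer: $- \frac{500495265}{33226858} \approx -15.063$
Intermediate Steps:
$c = -3059$
$\frac{34564}{c} + \frac{40883}{J} = \frac{34564}{-3059} + \frac{40883}{-10862} = 34564 \left(- \frac{1}{3059}\right) + 40883 \left(- \frac{1}{10862}\right) = - \frac{34564}{3059} - \frac{40883}{10862} = - \frac{500495265}{33226858}$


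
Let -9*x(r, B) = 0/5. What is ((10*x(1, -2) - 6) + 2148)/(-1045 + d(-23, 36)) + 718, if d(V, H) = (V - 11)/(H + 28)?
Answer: 23953582/33457 ≈ 715.95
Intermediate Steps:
x(r, B) = 0 (x(r, B) = -0/5 = -⅑*0 = 0)
d(V, H) = (-11 + V)/(28 + H)
((10*x(1, -2) - 6) + 2148)/(-1045 + d(-23, 36)) + 718 = ((10*0 - 6) + 2148)/(-1045 + (-11 - 23)/(28 + 36)) + 718 = ((0 - 6) + 2148)/(-1045 - 34/64) + 718 = (-6 + 2148)/(-1045 + (1/64)*(-34)) + 718 = 2142/(-1045 - 17/32) + 718 = 2142/(-33457/32) + 718 = 2142*(-32/33457) + 718 = -68544/33457 + 718 = 23953582/33457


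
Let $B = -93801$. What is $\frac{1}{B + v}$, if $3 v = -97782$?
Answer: $- \frac{1}{126395} \approx -7.9117 \cdot 10^{-6}$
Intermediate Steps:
$v = -32594$ ($v = \frac{1}{3} \left(-97782\right) = -32594$)
$\frac{1}{B + v} = \frac{1}{-93801 - 32594} = \frac{1}{-126395} = - \frac{1}{126395}$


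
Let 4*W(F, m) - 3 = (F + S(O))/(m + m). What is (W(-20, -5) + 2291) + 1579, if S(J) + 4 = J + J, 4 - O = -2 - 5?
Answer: 19354/5 ≈ 3870.8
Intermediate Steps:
O = 11 (O = 4 - (-2 - 5) = 4 - 1*(-7) = 4 + 7 = 11)
S(J) = -4 + 2*J (S(J) = -4 + (J + J) = -4 + 2*J)
W(F, m) = ¾ + (18 + F)/(8*m) (W(F, m) = ¾ + ((F + (-4 + 2*11))/(m + m))/4 = ¾ + ((F + (-4 + 22))/((2*m)))/4 = ¾ + ((F + 18)*(1/(2*m)))/4 = ¾ + ((18 + F)*(1/(2*m)))/4 = ¾ + ((18 + F)/(2*m))/4 = ¾ + (18 + F)/(8*m))
(W(-20, -5) + 2291) + 1579 = ((⅛)*(18 - 20 + 6*(-5))/(-5) + 2291) + 1579 = ((⅛)*(-⅕)*(18 - 20 - 30) + 2291) + 1579 = ((⅛)*(-⅕)*(-32) + 2291) + 1579 = (⅘ + 2291) + 1579 = 11459/5 + 1579 = 19354/5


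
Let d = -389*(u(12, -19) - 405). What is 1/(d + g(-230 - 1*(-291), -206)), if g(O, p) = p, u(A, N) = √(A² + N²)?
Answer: 157339/24679143816 + 389*√505/24679143816 ≈ 6.7296e-6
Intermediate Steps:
d = 157545 - 389*√505 (d = -389*(√(12² + (-19)²) - 405) = -389*(√(144 + 361) - 405) = -389*(√505 - 405) = -389*(-405 + √505) = 157545 - 389*√505 ≈ 1.4880e+5)
1/(d + g(-230 - 1*(-291), -206)) = 1/((157545 - 389*√505) - 206) = 1/(157339 - 389*√505)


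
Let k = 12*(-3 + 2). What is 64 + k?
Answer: 52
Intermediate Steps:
k = -12 (k = 12*(-1) = -12)
64 + k = 64 - 12 = 52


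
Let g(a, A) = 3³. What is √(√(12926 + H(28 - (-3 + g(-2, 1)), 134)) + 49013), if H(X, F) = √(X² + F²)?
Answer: √(49013 + √2*√(6463 + √4493)) ≈ 221.65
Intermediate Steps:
g(a, A) = 27
H(X, F) = √(F² + X²)
√(√(12926 + H(28 - (-3 + g(-2, 1)), 134)) + 49013) = √(√(12926 + √(134² + (28 - (-3 + 27))²)) + 49013) = √(√(12926 + √(17956 + (28 - 24)²)) + 49013) = √(√(12926 + √(17956 + 4²)) + 49013) = √(√(12926 + √(17956 + 16)) + 49013) = √(√(12926 + √17972) + 49013) = √(√(12926 + 2*√4493) + 49013) = √(49013 + √(12926 + 2*√4493))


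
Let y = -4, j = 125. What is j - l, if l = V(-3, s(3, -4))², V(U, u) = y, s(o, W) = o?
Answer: 109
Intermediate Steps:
V(U, u) = -4
l = 16 (l = (-4)² = 16)
j - l = 125 - 1*16 = 125 - 16 = 109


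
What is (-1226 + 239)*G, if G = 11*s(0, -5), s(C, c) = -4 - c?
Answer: -10857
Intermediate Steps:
G = 11 (G = 11*(-4 - 1*(-5)) = 11*(-4 + 5) = 11*1 = 11)
(-1226 + 239)*G = (-1226 + 239)*11 = -987*11 = -10857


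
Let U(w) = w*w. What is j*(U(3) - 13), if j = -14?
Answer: 56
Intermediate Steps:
U(w) = w**2
j*(U(3) - 13) = -14*(3**2 - 13) = -14*(9 - 13) = -14*(-4) = 56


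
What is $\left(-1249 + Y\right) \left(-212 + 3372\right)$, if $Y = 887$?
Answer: $-1143920$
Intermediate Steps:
$\left(-1249 + Y\right) \left(-212 + 3372\right) = \left(-1249 + 887\right) \left(-212 + 3372\right) = \left(-362\right) 3160 = -1143920$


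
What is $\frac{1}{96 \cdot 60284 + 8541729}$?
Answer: $\frac{1}{14328993} \approx 6.9789 \cdot 10^{-8}$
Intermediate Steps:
$\frac{1}{96 \cdot 60284 + 8541729} = \frac{1}{5787264 + 8541729} = \frac{1}{14328993}$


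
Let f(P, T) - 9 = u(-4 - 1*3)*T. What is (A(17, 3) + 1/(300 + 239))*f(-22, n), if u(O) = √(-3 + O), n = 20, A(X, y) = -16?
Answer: -77607/539 - 172460*I*√10/539 ≈ -143.98 - 1011.8*I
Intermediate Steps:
f(P, T) = 9 + I*T*√10 (f(P, T) = 9 + √(-3 + (-4 - 1*3))*T = 9 + √(-3 + (-4 - 3))*T = 9 + √(-3 - 7)*T = 9 + √(-10)*T = 9 + (I*√10)*T = 9 + I*T*√10)
(A(17, 3) + 1/(300 + 239))*f(-22, n) = (-16 + 1/(300 + 239))*(9 + I*20*√10) = (-16 + 1/539)*(9 + 20*I*√10) = -8623*(9 + 20*I*√10)/539 = -77607/539 - 172460*I*√10/539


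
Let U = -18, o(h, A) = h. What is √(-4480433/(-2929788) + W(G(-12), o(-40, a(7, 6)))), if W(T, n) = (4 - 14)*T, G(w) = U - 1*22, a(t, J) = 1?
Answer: √95738605800439/488298 ≈ 20.038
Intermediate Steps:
G(w) = -40 (G(w) = -18 - 1*22 = -18 - 22 = -40)
W(T, n) = -10*T
√(-4480433/(-2929788) + W(G(-12), o(-40, a(7, 6)))) = √(-4480433/(-2929788) - 10*(-40)) = √(-4480433*(-1/2929788) + 400) = √(4480433/2929788 + 400) = √(1176395633/2929788) = √95738605800439/488298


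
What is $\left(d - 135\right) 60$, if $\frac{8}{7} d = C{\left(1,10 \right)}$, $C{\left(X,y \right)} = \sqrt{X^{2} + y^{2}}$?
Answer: $-8100 + \frac{105 \sqrt{101}}{2} \approx -7572.4$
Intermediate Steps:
$d = \frac{7 \sqrt{101}}{8}$ ($d = \frac{7 \sqrt{1^{2} + 10^{2}}}{8} = \frac{7 \sqrt{1 + 100}}{8} = \frac{7 \sqrt{101}}{8} \approx 8.7936$)
$\left(d - 135\right) 60 = \left(\frac{7 \sqrt{101}}{8} - 135\right) 60 = \left(-135 + \frac{7 \sqrt{101}}{8}\right) 60 = -8100 + \frac{105 \sqrt{101}}{2}$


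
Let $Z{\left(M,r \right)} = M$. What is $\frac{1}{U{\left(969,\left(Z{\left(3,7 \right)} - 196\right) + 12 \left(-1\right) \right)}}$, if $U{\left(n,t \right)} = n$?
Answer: $\frac{1}{969} \approx 0.001032$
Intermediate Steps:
$\frac{1}{U{\left(969,\left(Z{\left(3,7 \right)} - 196\right) + 12 \left(-1\right) \right)}} = \frac{1}{969}$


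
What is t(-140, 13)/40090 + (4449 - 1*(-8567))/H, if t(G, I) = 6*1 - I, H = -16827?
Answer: -521929229/674594430 ≈ -0.77369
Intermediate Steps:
t(G, I) = 6 - I
t(-140, 13)/40090 + (4449 - 1*(-8567))/H = (6 - 1*13)/40090 + (4449 - 1*(-8567))/(-16827) = (6 - 13)*(1/40090) + (4449 + 8567)*(-1/16827) = -7*1/40090 + 13016*(-1/16827) = -7/40090 - 13016/16827 = -521929229/674594430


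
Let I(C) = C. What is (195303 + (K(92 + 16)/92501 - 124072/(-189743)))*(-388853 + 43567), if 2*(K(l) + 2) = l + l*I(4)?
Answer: -1183590676265725844950/17551417243 ≈ -6.7436e+10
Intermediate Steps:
K(l) = -2 + 5*l/2 (K(l) = -2 + (l + l*4)/2 = -2 + (l + 4*l)/2 = -2 + (5*l)/2 = -2 + 5*l/2)
(195303 + (K(92 + 16)/92501 - 124072/(-189743)))*(-388853 + 43567) = (195303 + ((-2 + 5*(92 + 16)/2)/92501 - 124072/(-189743)))*(-388853 + 43567) = (195303 + ((-2 + (5/2)*108)*(1/92501) - 124072*(-1/189743)))*(-345286) = (195303 + ((-2 + 270)*(1/92501) + 124072/189743))*(-345286) = (195303 + (268*(1/92501) + 124072/189743))*(-345286) = (195303 + (268/92501 + 124072/189743))*(-345286) = (195303 + 11527635196/17551417243)*(-345286) = (3427855969444825/17551417243)*(-345286) = -1183590676265725844950/17551417243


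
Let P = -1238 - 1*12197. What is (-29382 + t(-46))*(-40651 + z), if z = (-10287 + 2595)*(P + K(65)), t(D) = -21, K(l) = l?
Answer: -3022669240767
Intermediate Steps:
P = -13435 (P = -1238 - 12197 = -13435)
z = 102842040 (z = (-10287 + 2595)*(-13435 + 65) = -7692*(-13370) = 102842040)
(-29382 + t(-46))*(-40651 + z) = (-29382 - 21)*(-40651 + 102842040) = -29403*102801389 = -3022669240767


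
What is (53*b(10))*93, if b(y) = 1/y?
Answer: 4929/10 ≈ 492.90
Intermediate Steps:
(53*b(10))*93 = (53/10)*93 = 4929/10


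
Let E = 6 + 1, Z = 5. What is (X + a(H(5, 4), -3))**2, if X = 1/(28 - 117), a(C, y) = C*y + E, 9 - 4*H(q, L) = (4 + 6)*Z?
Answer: 180499225/126736 ≈ 1424.2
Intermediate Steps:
E = 7
H(q, L) = -41/4 (H(q, L) = 9/4 - (4 + 6)*5/4 = 9/4 - 5*5/2 = 9/4 - 1/4*50 = 9/4 - 25/2 = -41/4)
a(C, y) = 7 + C*y (a(C, y) = C*y + 7 = 7 + C*y)
X = -1/89 (X = 1/(-89) = -1/89 ≈ -0.011236)
(X + a(H(5, 4), -3))**2 = (-1/89 + (7 - 41/4*(-3)))**2 = (-1/89 + (7 + 123/4))**2 = (-1/89 + 151/4)**2 = (13435/356)**2 = 180499225/126736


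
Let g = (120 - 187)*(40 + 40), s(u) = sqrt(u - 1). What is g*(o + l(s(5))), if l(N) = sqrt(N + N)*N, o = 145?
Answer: -798640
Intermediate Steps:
s(u) = sqrt(-1 + u)
l(N) = sqrt(2)*N**(3/2) (l(N) = sqrt(2*N)*N = (sqrt(2)*sqrt(N))*N = sqrt(2)*N**(3/2))
g = -5360 (g = -67*80 = -5360)
g*(o + l(s(5))) = -5360*(145 + sqrt(2)*(sqrt(-1 + 5))**(3/2)) = -5360*(145 + sqrt(2)*(sqrt(4))**(3/2)) = -5360*(145 + sqrt(2)*2**(3/2)) = -5360*(145 + sqrt(2)*(2*sqrt(2))) = -5360*(145 + 4) = -5360*149 = -798640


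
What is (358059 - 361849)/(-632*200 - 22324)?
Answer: 1895/74362 ≈ 0.025483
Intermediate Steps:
(358059 - 361849)/(-632*200 - 22324) = -3790/(-126400 - 22324) = -3790/(-148724) = -3790*(-1/148724) = 1895/74362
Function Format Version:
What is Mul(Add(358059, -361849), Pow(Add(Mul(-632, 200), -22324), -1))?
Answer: Rational(1895, 74362) ≈ 0.025483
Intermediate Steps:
Mul(Add(358059, -361849), Pow(Add(Mul(-632, 200), -22324), -1)) = Mul(-3790, Pow(Add(-126400, -22324), -1)) = Mul(-3790, Pow(-148724, -1)) = Mul(-3790, Rational(-1, 148724)) = Rational(1895, 74362)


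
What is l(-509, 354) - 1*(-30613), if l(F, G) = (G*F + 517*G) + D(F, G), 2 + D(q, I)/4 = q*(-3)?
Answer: 39545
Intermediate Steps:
D(q, I) = -8 - 12*q (D(q, I) = -8 + 4*(q*(-3)) = -8 + 4*(-3*q) = -8 - 12*q)
l(F, G) = -8 - 12*F + 517*G + F*G (l(F, G) = (G*F + 517*G) + (-8 - 12*F) = (F*G + 517*G) + (-8 - 12*F) = (517*G + F*G) + (-8 - 12*F) = -8 - 12*F + 517*G + F*G)
l(-509, 354) - 1*(-30613) = (-8 - 12*(-509) + 517*354 - 509*354) - 1*(-30613) = (-8 + 6108 + 183018 - 180186) + 30613 = 8932 + 30613 = 39545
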